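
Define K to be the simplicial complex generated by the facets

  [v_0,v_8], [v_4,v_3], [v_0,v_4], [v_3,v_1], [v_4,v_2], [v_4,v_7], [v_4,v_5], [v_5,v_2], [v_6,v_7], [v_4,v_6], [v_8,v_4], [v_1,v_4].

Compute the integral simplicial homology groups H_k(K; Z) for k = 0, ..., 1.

H_0 ≅ Z,  H_1 ≅ Z^4.

Fix the vertex order v_0 < v_1 < v_2 < v_3 < v_4 < v_5 < v_6 < v_7 < v_8 and write every simplex with vertices in increasing order. Then dim K = 1 and the simplices of K are:

  0-simplices (9): [v_0], [v_1], [v_2], [v_3], [v_4], [v_5], [v_6], [v_7], [v_8]
  1-simplices (12): [v_0,v_4], [v_0,v_8], [v_1,v_3], [v_1,v_4], [v_2,v_4], [v_2,v_5], [v_3,v_4], [v_4,v_5], [v_4,v_6], [v_4,v_7], [v_4,v_8], [v_6,v_7]

so the chain groups are C_0 ≅ Z^9, C_1 ≅ Z^12.

∂_1: C_1 → C_0 maps an edge to its endpoints' difference, ∂[p,q] = q − p. For instance
  ∂[v_4,v_8] = [v_8] − [v_4].
This gives a 9×12 integer matrix of rank 8; reducing to Smith normal form yields diagonal entries (1,1,1,1,1,1,1,1).

Computing H_k = (kernel of ∂_k) / (image of ∂_{k+1}):

  H_0: rank C_0 − rank ∂_1 = 9 − 8 = 1, and the invariant factors of ∂_1 are all 1, so H_0 = Z.
  H_1: rank ker ∂_1 − rank ∂_2 = (12 − 8) − 0 = 4, and there is no ∂_2, so H_1 = Z^4.

(K is a triangulation of a wedge of 4 circles.)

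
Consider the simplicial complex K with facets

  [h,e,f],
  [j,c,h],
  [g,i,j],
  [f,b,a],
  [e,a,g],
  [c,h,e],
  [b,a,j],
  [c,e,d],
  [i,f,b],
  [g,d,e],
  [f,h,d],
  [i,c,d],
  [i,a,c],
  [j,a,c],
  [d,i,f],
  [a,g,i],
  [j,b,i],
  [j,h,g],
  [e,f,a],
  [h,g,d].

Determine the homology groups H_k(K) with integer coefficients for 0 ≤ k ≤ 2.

H_0 = Z,  H_1 = Z ⊕ Z/2,  H_2 = 0.

K has 10 vertices, 30 edges, 20 triangles.
rank ∂_0 = 0, rank ∂_1 = 9 ⇒ b_0 = 10 − 0 − 9 = 1; all invariant factors of ∂_1 are 1 so no torsion. So H_0 = Z.
rank ∂_1 = 9, rank ∂_2 = 20 ⇒ b_1 = 30 − 9 − 20 = 1; ∂_2 has invariant factor(s) [2] giving torsion. So H_1 = Z ⊕ Z/2.
rank ∂_2 = 20, rank ∂_3 = 0 ⇒ b_2 = 20 − 20 − 0 = 0. So H_2 = 0.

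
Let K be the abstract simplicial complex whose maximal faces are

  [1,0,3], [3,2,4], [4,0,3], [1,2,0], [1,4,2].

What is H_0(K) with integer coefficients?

We work with the vertex ordering 0 < 1 < 2 < 3 < 4. The simplices of K, each written with vertices in increasing order, are:

  0-simplices (5): [0], [1], [2], [3], [4]
  1-simplices (10): [0,1], [0,2], [0,3], [0,4], [1,2], [1,3], [1,4], [2,3], [2,4], [3,4]
  2-simplices (5): [0,1,2], [0,1,3], [0,3,4], [1,2,4], [2,3,4]

Hence C_0 ≅ Z^5, C_1 ≅ Z^10, C_2 ≅ Z^5.

Boundary ∂_1: C_1 → C_0 maps an edge to its endpoints' difference, ∂[p,q] = q − p. For instance
  ∂[0,1] = [1] − [0].
The resulting 5×10 matrix has rank 4, and its Smith normal form has invariant factors (1,1,1,1).

∂_2: C_2 → C_1 sends each 2-simplex [p,q,r] to [q,r] − [p,r] + [p,q]. For instance
  ∂[1,2,4] = [2,4] − [1,4] + [1,2],
  ∂[0,1,3] = [1,3] − [0,3] + [0,1].
As a 10×5 matrix over Z this has rank 5, with invariant factors (1,1,1,1,1).

From H_k ≅ ker(∂_k) / im(∂_{k+1}) we obtain:

  H_0: rank C_0 − rank ∂_1 = 5 − 4 = 1, and the invariant factors of ∂_1 are all 1, so H_0 = Z.

(K is a triangulation of the Möbius band.)

H_0 = Z.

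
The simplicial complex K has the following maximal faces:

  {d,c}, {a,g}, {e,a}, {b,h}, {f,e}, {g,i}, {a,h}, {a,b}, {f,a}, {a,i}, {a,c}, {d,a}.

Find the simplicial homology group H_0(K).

Take the total order a < b < c < d < e < f < g < h < i on the vertex set. Then K (dimension 1) consists of the simplices:

  0-simplices (9): a, b, c, d, e, f, g, h, i
  1-simplices (12): ab, ac, ad, ae, af, ag, ah, ai, bh, cd, ef, gi

so the chain groups are C_0 ≅ Z^9, C_1 ≅ Z^12.

The boundary map ∂_1: C_1 → C_0 sends each edge [p,q] (with p < q) to q − p. For instance
  ∂ac = c − a.
The 9×12 boundary matrix has rank 8 and Smith normal form diag(1,1,1,1,1,1,1,1).

Reading off H_k = ker ∂_k / im ∂_{k+1}:

  H_0: rank C_0 − rank ∂_1 = 9 − 8 = 1, and the invariant factors of ∂_1 are all 1, so H_0 = Z.

(K is a triangulation of a wedge of 4 circles.)

H_0 ≅ Z.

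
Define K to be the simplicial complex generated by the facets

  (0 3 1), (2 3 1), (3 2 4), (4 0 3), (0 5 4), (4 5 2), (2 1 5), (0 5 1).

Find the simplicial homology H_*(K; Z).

K has 6 vertices, 12 edges, 8 triangles.
rank ∂_0 = 0, rank ∂_1 = 5 ⇒ b_0 = 6 − 0 − 5 = 1; all invariant factors of ∂_1 are 1 so no torsion. So H_0 = Z.
rank ∂_1 = 5, rank ∂_2 = 7 ⇒ b_1 = 12 − 5 − 7 = 0; all invariant factors of ∂_2 are 1 so no torsion. So H_1 = 0.
rank ∂_2 = 7, rank ∂_3 = 0 ⇒ b_2 = 8 − 7 − 0 = 1. So H_2 = Z.

H_0 ≅ Z,  H_1 = 0,  H_2 ≅ Z.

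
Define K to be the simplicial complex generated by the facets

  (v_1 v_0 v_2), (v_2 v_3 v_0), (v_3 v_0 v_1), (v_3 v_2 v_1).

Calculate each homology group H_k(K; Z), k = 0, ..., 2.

Take the total order v_0 < v_1 < v_2 < v_3 on the vertex set. Then K (dimension 2) consists of the simplices:

  0-simplices (4): [v_0], [v_1], [v_2], [v_3]
  1-simplices (6): [v_0,v_1], [v_0,v_2], [v_0,v_3], [v_1,v_2], [v_1,v_3], [v_2,v_3]
  2-simplices (4): [v_0,v_1,v_2], [v_0,v_1,v_3], [v_0,v_2,v_3], [v_1,v_2,v_3]

giving chain groups C_0 ≅ Z^4, C_1 ≅ Z^6, C_2 ≅ Z^4.

The boundary map ∂_1: C_1 → C_0 is given by ∂[p,q] = [q] − [p]. For instance
  ∂[v_2,v_3] = [v_3] − [v_2].
This gives a 4×6 integer matrix of rank 3; reducing to Smith normal form yields diagonal entries (1,1,1).

Boundary ∂_2: C_2 → C_1 acts by ∂[p,q,r] = [q,r] − [p,r] + [p,q]. For instance
  ∂[v_0,v_2,v_3] = [v_2,v_3] − [v_0,v_3] + [v_0,v_2],
  ∂[v_0,v_1,v_2] = [v_1,v_2] − [v_0,v_2] + [v_0,v_1].
As a 6×4 matrix over Z this has rank 3, with invariant factors (1,1,1).

Computing H_k = (kernel of ∂_k) / (image of ∂_{k+1}):

  H_0: rank C_0 − rank ∂_1 = 4 − 3 = 1, and the invariant factors of ∂_1 are all 1, so H_0 = Z.
  H_1: rank ker ∂_1 − rank ∂_2 = (6 − 3) − 3 = 0, and the invariant factors of ∂_2 are all 1, so H_1 = 0.
  H_2: rank ker ∂_2 − rank ∂_3 = (4 − 3) − 0 = 1, and there is no ∂_3, so H_2 = Z.

As a check, the Euler characteristic is 4 − 6 + 4 = 2, which agrees with 1 − 0 + 1 = 2.

H_0 = Z,  H_1 = 0,  H_2 = Z.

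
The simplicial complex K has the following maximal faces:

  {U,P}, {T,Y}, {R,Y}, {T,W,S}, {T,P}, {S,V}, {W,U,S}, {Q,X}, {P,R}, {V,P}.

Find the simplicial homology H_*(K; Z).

H_0 = Z^2,  H_1 = Z^3,  H_2 = 0.

Take the total order P < Q < R < S < T < U < V < W < X < Y on the vertex set. Then K (dimension 2) consists of the simplices:

  0-simplices (10): P, Q, R, S, T, U, V, W, X, Y
  1-simplices (13): PR, PT, PU, PV, QX, RY, ST, SU, SV, SW, TW, TY, UW
  2-simplices (2): STW, SUW

so the chain groups are C_0 ≅ Z^10, C_1 ≅ Z^13, C_2 ≅ Z^2.

∂_1: C_1 → C_0 is given by ∂[p,q] = [q] − [p]. For instance
  ∂SW = W − S.
The resulting 10×13 matrix has rank 8, and its Smith normal form has invariant factors (1,1,1,1,1,1,1,1).

∂_2: C_2 → C_1 maps a triangle to the signed sum of its edges. For instance
  ∂STW = TW − SW + ST,
  ∂SUW = UW − SW + SU.
As a 13×2 matrix over Z this has rank 2, with invariant factors (1,1).

Reading off H_k = ker ∂_k / im ∂_{k+1}:

  H_0: rank C_0 − rank ∂_1 = 10 − 8 = 2, and the invariant factors of ∂_1 are all 1, so H_0 ≅ Z^2.
  H_1: rank ker ∂_1 − rank ∂_2 = (13 − 8) − 2 = 3, and the invariant factors of ∂_2 are all 1, so H_1 ≅ Z^3.
  H_2: rank ker ∂_2 − rank ∂_3 = (2 − 2) − 0 = 0, and there is no ∂_3, so H_2 ≅ 0.

As a check, the Euler characteristic is 10 − 13 + 2 = -1, which agrees with 2 − 3 + 0 = -1.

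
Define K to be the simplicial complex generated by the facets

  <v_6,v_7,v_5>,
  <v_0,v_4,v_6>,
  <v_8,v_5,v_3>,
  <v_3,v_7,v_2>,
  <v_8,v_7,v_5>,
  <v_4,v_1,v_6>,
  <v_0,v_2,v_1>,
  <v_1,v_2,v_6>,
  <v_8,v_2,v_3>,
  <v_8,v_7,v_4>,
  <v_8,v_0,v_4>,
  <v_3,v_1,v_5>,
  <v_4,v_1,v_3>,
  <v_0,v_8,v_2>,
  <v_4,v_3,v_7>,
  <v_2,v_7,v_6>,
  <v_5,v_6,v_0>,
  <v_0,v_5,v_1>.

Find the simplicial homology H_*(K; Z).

K has 9 vertices, 27 edges, 18 triangles.
rank ∂_0 = 0, rank ∂_1 = 8 ⇒ b_0 = 9 − 0 − 8 = 1; all invariant factors of ∂_1 are 1 so no torsion. So H_0 ≅ Z.
rank ∂_1 = 8, rank ∂_2 = 18 ⇒ b_1 = 27 − 8 − 18 = 1; ∂_2 has invariant factor(s) [2] giving torsion. So H_1 ≅ Z ⊕ Z/2.
rank ∂_2 = 18, rank ∂_3 = 0 ⇒ b_2 = 18 − 18 − 0 = 0. So H_2 ≅ 0.

H_0 ≅ Z,  H_1 ≅ Z ⊕ Z/2,  H_2 = 0.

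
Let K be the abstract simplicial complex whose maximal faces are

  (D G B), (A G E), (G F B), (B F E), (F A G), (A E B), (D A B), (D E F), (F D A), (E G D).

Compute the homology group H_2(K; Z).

K has 6 vertices, 15 edges, 10 triangles.
rank ∂_2 = 10, rank ∂_3 = 0 ⇒ b_2 = 10 − 10 − 0 = 0. So H_2 = 0.

H_2 ≅ 0.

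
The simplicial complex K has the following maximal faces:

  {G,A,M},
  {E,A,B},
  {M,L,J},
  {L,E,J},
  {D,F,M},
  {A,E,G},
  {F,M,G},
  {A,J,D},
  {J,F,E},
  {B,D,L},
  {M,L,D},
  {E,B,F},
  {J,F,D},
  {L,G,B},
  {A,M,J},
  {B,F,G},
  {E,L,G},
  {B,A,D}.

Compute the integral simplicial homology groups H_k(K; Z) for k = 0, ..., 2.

H_0 = Z,  H_1 = Z ⊕ Z/2Z,  H_2 = 0.

K has 9 vertices, 27 edges, 18 triangles.
rank ∂_0 = 0, rank ∂_1 = 8 ⇒ b_0 = 9 − 0 − 8 = 1; all invariant factors of ∂_1 are 1 so no torsion. So H_0 = Z.
rank ∂_1 = 8, rank ∂_2 = 18 ⇒ b_1 = 27 − 8 − 18 = 1; ∂_2 has invariant factor(s) [2] giving torsion. So H_1 = Z ⊕ Z/2Z.
rank ∂_2 = 18, rank ∂_3 = 0 ⇒ b_2 = 18 − 18 − 0 = 0. So H_2 = 0.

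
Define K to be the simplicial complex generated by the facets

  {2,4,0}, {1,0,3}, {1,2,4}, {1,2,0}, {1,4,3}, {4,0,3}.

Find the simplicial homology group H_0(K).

Take the total order 0 < 1 < 2 < 3 < 4 on the vertex set. Then K (dimension 2) consists of the simplices:

  0-simplices (5): [0], [1], [2], [3], [4]
  1-simplices (9): [0,1], [0,2], [0,3], [0,4], [1,2], [1,3], [1,4], [2,4], [3,4]
  2-simplices (6): [0,1,2], [0,1,3], [0,2,4], [0,3,4], [1,2,4], [1,3,4]

Hence C_0 ≅ Z^5, C_1 ≅ Z^9, C_2 ≅ Z^6.

The boundary map ∂_1: C_1 → C_0 is given by ∂[p,q] = [q] − [p]. For instance
  ∂[3,4] = [4] − [3].
The 5×9 boundary matrix has rank 4 and Smith normal form diag(1,1,1,1).

∂_2: C_2 → C_1 sends each 2-simplex [p,q,r] to [q,r] − [p,r] + [p,q]. For instance
  ∂[1,2,4] = [2,4] − [1,4] + [1,2],
  ∂[0,1,2] = [1,2] − [0,2] + [0,1].
The 9×6 boundary matrix has rank 5 and Smith normal form diag(1,1,1,1,1).

Now H_k = ker ∂_k / im ∂_{k+1}, so:

  H_0: rank C_0 − rank ∂_1 = 5 − 4 = 1, and the invariant factors of ∂_1 are all 1, so H_0 ≅ Z.

H_0 = Z.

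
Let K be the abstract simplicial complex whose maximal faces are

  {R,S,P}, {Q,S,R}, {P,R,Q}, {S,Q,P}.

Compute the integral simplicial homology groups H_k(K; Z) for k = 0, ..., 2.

H_0 ≅ Z,  H_1 = 0,  H_2 ≅ Z.

Take the total order P < Q < R < S on the vertex set. Then K (dimension 2) consists of the simplices:

  0-simplices (4): P, Q, R, S
  1-simplices (6): PQ, PR, PS, QR, QS, RS
  2-simplices (4): PQR, PQS, PRS, QRS

Hence C_0 ≅ Z^4, C_1 ≅ Z^6, C_2 ≅ Z^4.

Boundary ∂_1: C_1 → C_0 sends each edge [p,q] (with p < q) to q − p.
As a 4×6 matrix over Z this has rank 3, with invariant factors (1,1,1).

∂_2: C_2 → C_1 maps a triangle to the signed sum of its edges. For instance
  ∂QRS = RS − QS + QR,
  ∂PQR = QR − PR + PQ.
The resulting 6×4 matrix has rank 3, and its Smith normal form has invariant factors (1,1,1).

Now H_k = ker ∂_k / im ∂_{k+1}, so:

  H_0: rank C_0 − rank ∂_1 = 4 − 3 = 1, and the invariant factors of ∂_1 are all 1, so H_0 = Z.
  H_1: rank ker ∂_1 − rank ∂_2 = (6 − 3) − 3 = 0, and the invariant factors of ∂_2 are all 1, so H_1 = 0.
  H_2: rank ker ∂_2 − rank ∂_3 = (4 − 3) − 0 = 1, and there is no ∂_3, so H_2 = Z.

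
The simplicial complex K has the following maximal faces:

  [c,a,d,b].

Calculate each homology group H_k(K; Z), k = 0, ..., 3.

H_0 ≅ Z,  H_1 = 0,  H_2 = 0,  H_3 = 0.

Fix the vertex order a < b < c < d and write every simplex with vertices in increasing order. Then dim K = 3 and the simplices of K are:

  0-simplices (4): a, b, c, d
  1-simplices (6): ab, ac, ad, bc, bd, cd
  2-simplices (4): abc, abd, acd, bcd
  3-simplices (1): abcd

giving chain groups C_0 ≅ Z^4, C_1 ≅ Z^6, C_2 ≅ Z^4, C_3 ≅ Z^1.

∂_1: C_1 → C_0 maps an edge to its endpoints' difference, ∂[p,q] = q − p.
This gives a 4×6 integer matrix of rank 3; reducing to Smith normal form yields diagonal entries (1,1,1).

The boundary map ∂_2: C_2 → C_1 sends each 2-simplex [p,q,r] to [q,r] − [p,r] + [p,q]. For instance
  ∂abc = bc − ac + ab,
  ∂bcd = cd − bd + bc.
This gives a 6×4 integer matrix of rank 3; reducing to Smith normal form yields diagonal entries (1,1,1).

∂_3: C_3 → C_2 sends each 3-simplex σ to the alternating sum Σ_i (−1)^i (σ with its i-th vertex removed). For instance
  ∂abcd = bcd − acd + abd − abc.
The 4×1 boundary matrix has rank 1 and Smith normal form diag(1).

From H_k ≅ ker(∂_k) / im(∂_{k+1}) we obtain:

  H_0: rank C_0 − rank ∂_1 = 4 − 3 = 1, and the invariant factors of ∂_1 are all 1, so H_0 ≅ Z.
  H_1: rank ker ∂_1 − rank ∂_2 = (6 − 3) − 3 = 0, and the invariant factors of ∂_2 are all 1, so H_1 ≅ 0.
  H_2: rank ker ∂_2 − rank ∂_3 = (4 − 3) − 1 = 0, and the invariant factors of ∂_3 are all 1, so H_2 ≅ 0.
  H_3: rank ker ∂_3 − rank ∂_4 = (1 − 1) − 0 = 0, and there is no ∂_4, so H_3 ≅ 0.

As a check, the Euler characteristic is 4 − 6 + 4 − 1 = 1, which agrees with 1 − 0 + 0 − 0 = 1.
(K is a triangulation of the 3-simplex.)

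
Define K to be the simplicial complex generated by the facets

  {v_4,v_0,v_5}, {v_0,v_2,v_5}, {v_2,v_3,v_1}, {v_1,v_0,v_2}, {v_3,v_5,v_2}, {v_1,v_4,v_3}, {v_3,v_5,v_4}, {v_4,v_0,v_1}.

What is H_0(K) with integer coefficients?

H_0 = Z.

K has 6 vertices, 12 edges, 8 triangles.
rank ∂_0 = 0, rank ∂_1 = 5 ⇒ b_0 = 6 − 0 − 5 = 1; all invariant factors of ∂_1 are 1 so no torsion. So H_0 ≅ Z.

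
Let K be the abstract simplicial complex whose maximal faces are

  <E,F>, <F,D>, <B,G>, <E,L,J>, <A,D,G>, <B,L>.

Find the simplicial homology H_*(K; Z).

Order the vertices as A < B < D < E < F < G < J < L. Listing each simplex with vertices in this order, K has dimension 2 with simplices:

  0-simplices (8): A, B, D, E, F, G, J, L
  1-simplices (10): AD, AG, BG, BL, DF, DG, EF, EJ, EL, JL
  2-simplices (2): ADG, EJL

Hence C_0 ≅ Z^8, C_1 ≅ Z^10, C_2 ≅ Z^2.

Boundary ∂_1: C_1 → C_0 maps an edge to its endpoints' difference, ∂[p,q] = q − p.
As a 8×10 matrix over Z this has rank 7, with invariant factors (1,1,1,1,1,1,1).

The boundary map ∂_2: C_2 → C_1 acts by ∂[p,q,r] = [q,r] − [p,r] + [p,q]. For instance
  ∂ADG = DG − AG + AD,
  ∂EJL = JL − EL + EJ.
As a 10×2 matrix over Z this has rank 2, with invariant factors (1,1).

Reading off H_k = ker ∂_k / im ∂_{k+1}:

  H_0: rank C_0 − rank ∂_1 = 8 − 7 = 1, and the invariant factors of ∂_1 are all 1, so H_0 ≅ Z.
  H_1: rank ker ∂_1 − rank ∂_2 = (10 − 7) − 2 = 1, and the invariant factors of ∂_2 are all 1, so H_1 ≅ Z.
  H_2: rank ker ∂_2 − rank ∂_3 = (2 − 2) − 0 = 0, and there is no ∂_3, so H_2 ≅ 0.

H_0 = Z,  H_1 = Z,  H_2 = 0.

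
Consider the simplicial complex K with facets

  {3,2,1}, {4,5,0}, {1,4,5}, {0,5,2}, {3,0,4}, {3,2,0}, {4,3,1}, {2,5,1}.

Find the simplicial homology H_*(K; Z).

Take the total order 0 < 1 < 2 < 3 < 4 < 5 on the vertex set. Then K (dimension 2) consists of the simplices:

  0-simplices (6): [0], [1], [2], [3], [4], [5]
  1-simplices (12): [0,2], [0,3], [0,4], [0,5], [1,2], [1,3], [1,4], [1,5], [2,3], [2,5], [3,4], [4,5]
  2-simplices (8): [0,2,3], [0,2,5], [0,3,4], [0,4,5], [1,2,3], [1,2,5], [1,3,4], [1,4,5]

giving chain groups C_0 ≅ Z^6, C_1 ≅ Z^12, C_2 ≅ Z^8.

Boundary ∂_1: C_1 → C_0 sends each edge [p,q] (with p < q) to q − p. For instance
  ∂[0,3] = [3] − [0].
As a 6×12 matrix over Z this has rank 5, with invariant factors (1,1,1,1,1).

The boundary map ∂_2: C_2 → C_1 sends each 2-simplex [p,q,r] to [q,r] − [p,r] + [p,q]. For instance
  ∂[0,3,4] = [3,4] − [0,4] + [0,3],
  ∂[1,2,5] = [2,5] − [1,5] + [1,2].
The resulting 12×8 matrix has rank 7, and its Smith normal form has invariant factors (1,1,1,1,1,1,1).

Computing H_k = (kernel of ∂_k) / (image of ∂_{k+1}):

  H_0: rank C_0 − rank ∂_1 = 6 − 5 = 1, and the invariant factors of ∂_1 are all 1, so H_0 = Z.
  H_1: rank ker ∂_1 − rank ∂_2 = (12 − 5) − 7 = 0, and the invariant factors of ∂_2 are all 1, so H_1 = 0.
  H_2: rank ker ∂_2 − rank ∂_3 = (8 − 7) − 0 = 1, and there is no ∂_3, so H_2 = Z.

(K is a triangulation of the 2-sphere S^2.)

H_0 = Z,  H_1 = 0,  H_2 = Z.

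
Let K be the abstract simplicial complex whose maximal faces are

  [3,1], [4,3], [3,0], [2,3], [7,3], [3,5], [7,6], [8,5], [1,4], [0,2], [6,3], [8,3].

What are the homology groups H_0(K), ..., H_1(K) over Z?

Order the vertices as 0 < 1 < 2 < 3 < 4 < 5 < 6 < 7 < 8. Listing each simplex with vertices in this order, K has dimension 1 with simplices:

  0-simplices (9): [0], [1], [2], [3], [4], [5], [6], [7], [8]
  1-simplices (12): [0,2], [0,3], [1,3], [1,4], [2,3], [3,4], [3,5], [3,6], [3,7], [3,8], [5,8], [6,7]

Hence C_0 ≅ Z^9, C_1 ≅ Z^12.

The boundary map ∂_1: C_1 → C_0 sends each edge [p,q] (with p < q) to q − p. For instance
  ∂[3,6] = [6] − [3].
This gives a 9×12 integer matrix of rank 8; reducing to Smith normal form yields diagonal entries (1,1,1,1,1,1,1,1).

Now H_k = ker ∂_k / im ∂_{k+1}, so:

  H_0: rank C_0 − rank ∂_1 = 9 − 8 = 1, and the invariant factors of ∂_1 are all 1, so H_0 ≅ Z.
  H_1: rank ker ∂_1 − rank ∂_2 = (12 − 8) − 0 = 4, and there is no ∂_2, so H_1 ≅ Z^4.

As a check, the Euler characteristic is 9 − 12 = -3, which agrees with 1 − 4 = -3.
(K is a triangulation of a wedge of 4 circles.)

H_0 = Z,  H_1 = Z^4.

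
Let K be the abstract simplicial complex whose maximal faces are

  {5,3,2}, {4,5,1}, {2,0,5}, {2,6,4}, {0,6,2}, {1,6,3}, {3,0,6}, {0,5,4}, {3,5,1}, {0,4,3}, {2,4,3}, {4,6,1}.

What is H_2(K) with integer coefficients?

Fix the vertex order 0 < 1 < 2 < 3 < 4 < 5 < 6 and write every simplex with vertices in increasing order. Then dim K = 2 and the simplices of K are:

  0-simplices (7): [0], [1], [2], [3], [4], [5], [6]
  1-simplices (18): [0,2], [0,3], [0,4], [0,5], [0,6], [1,3], [1,4], [1,5], [1,6], [2,3], [2,4], [2,5], [2,6], [3,4], [3,5], [3,6], [4,5], [4,6]
  2-simplices (12): [0,2,5], [0,2,6], [0,3,4], [0,3,6], [0,4,5], [1,3,5], [1,3,6], [1,4,5], [1,4,6], [2,3,4], [2,3,5], [2,4,6]

giving chain groups C_0 ≅ Z^7, C_1 ≅ Z^18, C_2 ≅ Z^12.

Boundary ∂_1: C_1 → C_0 sends each edge [p,q] (with p < q) to q − p. For instance
  ∂[3,6] = [6] − [3].
As a 7×18 matrix over Z this has rank 6, with invariant factors (1,1,1,1,1,1).

The boundary map ∂_2: C_2 → C_1 acts by ∂[p,q,r] = [q,r] − [p,r] + [p,q]. For instance
  ∂[0,2,5] = [2,5] − [0,5] + [0,2],
  ∂[2,4,6] = [4,6] − [2,6] + [2,4].
This gives a 18×12 integer matrix of rank 12; reducing to Smith normal form yields diagonal entries (1,1,1,1,1,1,1,1,1,1,1,2).

From H_k ≅ ker(∂_k) / im(∂_{k+1}) we obtain:

  H_2: rank ker ∂_2 − rank ∂_3 = (12 − 12) − 0 = 0, and there is no ∂_3, so H_2 ≅ 0.

(K is a triangulation of the real projective plane RP^2.)

H_2 = 0.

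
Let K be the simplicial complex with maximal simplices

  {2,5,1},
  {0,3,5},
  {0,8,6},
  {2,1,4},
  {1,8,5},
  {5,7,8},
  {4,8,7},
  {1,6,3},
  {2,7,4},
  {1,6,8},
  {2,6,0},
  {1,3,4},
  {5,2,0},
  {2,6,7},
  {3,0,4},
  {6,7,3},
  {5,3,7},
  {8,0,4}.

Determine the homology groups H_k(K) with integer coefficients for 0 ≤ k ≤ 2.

H_0 ≅ Z,  H_1 ≅ Z^2,  H_2 ≅ Z.

Order the vertices as 0 < 1 < 2 < 3 < 4 < 5 < 6 < 7 < 8. Listing each simplex with vertices in this order, K has dimension 2 with simplices:

  0-simplices (9): [0], [1], [2], [3], [4], [5], [6], [7], [8]
  1-simplices (27): (27 of them)
  2-simplices (18): [0,2,5], [0,2,6], [0,3,4], [0,3,5], [0,4,8], [0,6,8], [1,2,4], [1,2,5], [1,3,4], [1,3,6], [1,5,8], [1,6,8], [2,4,7], [2,6,7], [3,5,7], [3,6,7], [4,7,8], [5,7,8]

so the chain groups are C_0 ≅ Z^9, C_1 ≅ Z^27, C_2 ≅ Z^18.

The boundary map ∂_1: C_1 → C_0 is given by ∂[p,q] = [q] − [p]. For instance
  ∂[6,7] = [7] − [6].
This gives a 9×27 integer matrix of rank 8; reducing to Smith normal form yields diagonal entries (1,1,1,1,1,1,1,1).

Boundary ∂_2: C_2 → C_1 acts by ∂[p,q,r] = [q,r] − [p,r] + [p,q]. For instance
  ∂[0,4,8] = [4,8] − [0,8] + [0,4],
  ∂[1,3,4] = [3,4] − [1,4] + [1,3].
The resulting 27×18 matrix has rank 17, and its Smith normal form has invariant factors (1,1,1,1,1,1,1,1,1,1,1,1,1,1,1,1,1).

From H_k ≅ ker(∂_k) / im(∂_{k+1}) we obtain:

  H_0: rank C_0 − rank ∂_1 = 9 − 8 = 1, and the invariant factors of ∂_1 are all 1, so H_0 ≅ Z.
  H_1: rank ker ∂_1 − rank ∂_2 = (27 − 8) − 17 = 2, and the invariant factors of ∂_2 are all 1, so H_1 ≅ Z^2.
  H_2: rank ker ∂_2 − rank ∂_3 = (18 − 17) − 0 = 1, and there is no ∂_3, so H_2 ≅ Z.

As a check, the Euler characteristic is 9 − 27 + 18 = 0, which agrees with 1 − 2 + 1 = 0.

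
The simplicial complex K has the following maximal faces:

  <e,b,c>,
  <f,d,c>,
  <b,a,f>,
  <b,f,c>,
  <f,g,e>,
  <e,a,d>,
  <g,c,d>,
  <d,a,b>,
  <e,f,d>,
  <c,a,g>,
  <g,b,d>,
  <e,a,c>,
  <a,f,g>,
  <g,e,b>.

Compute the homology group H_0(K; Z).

H_0 = Z.

K has 7 vertices, 21 edges, 14 triangles.
rank ∂_0 = 0, rank ∂_1 = 6 ⇒ b_0 = 7 − 0 − 6 = 1; all invariant factors of ∂_1 are 1 so no torsion. So H_0 = Z.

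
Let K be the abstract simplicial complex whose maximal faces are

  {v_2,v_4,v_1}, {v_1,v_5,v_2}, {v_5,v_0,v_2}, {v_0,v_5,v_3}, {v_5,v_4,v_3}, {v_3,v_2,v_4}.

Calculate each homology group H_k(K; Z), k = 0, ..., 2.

H_0 = Z,  H_1 = Z,  H_2 = 0.

K has 6 vertices, 12 edges, 6 triangles.
rank ∂_0 = 0, rank ∂_1 = 5 ⇒ b_0 = 6 − 0 − 5 = 1; all invariant factors of ∂_1 are 1 so no torsion. So H_0 = Z.
rank ∂_1 = 5, rank ∂_2 = 6 ⇒ b_1 = 12 − 5 − 6 = 1; all invariant factors of ∂_2 are 1 so no torsion. So H_1 = Z.
rank ∂_2 = 6, rank ∂_3 = 0 ⇒ b_2 = 6 − 6 − 0 = 0. So H_2 = 0.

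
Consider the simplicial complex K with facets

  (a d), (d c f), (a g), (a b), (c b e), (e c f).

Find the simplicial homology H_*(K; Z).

Fix the vertex order a < b < c < d < e < f < g and write every simplex with vertices in increasing order. Then dim K = 2 and the simplices of K are:

  0-simplices (7): a, b, c, d, e, f, g
  1-simplices (10): ab, ad, ag, bc, be, cd, ce, cf, df, ef
  2-simplices (3): bce, cdf, cef

so the chain groups are C_0 ≅ Z^7, C_1 ≅ Z^10, C_2 ≅ Z^3.

∂_1: C_1 → C_0 maps an edge to its endpoints' difference, ∂[p,q] = q − p.
The 7×10 boundary matrix has rank 6 and Smith normal form diag(1,1,1,1,1,1).

The boundary map ∂_2: C_2 → C_1 acts by ∂[p,q,r] = [q,r] − [p,r] + [p,q]. For instance
  ∂cef = ef − cf + ce,
  ∂cdf = df − cf + cd.
The resulting 10×3 matrix has rank 3, and its Smith normal form has invariant factors (1,1,1).

Computing H_k = (kernel of ∂_k) / (image of ∂_{k+1}):

  H_0: rank C_0 − rank ∂_1 = 7 − 6 = 1, and the invariant factors of ∂_1 are all 1, so H_0 = Z.
  H_1: rank ker ∂_1 − rank ∂_2 = (10 − 6) − 3 = 1, and the invariant factors of ∂_2 are all 1, so H_1 = Z.
  H_2: rank ker ∂_2 − rank ∂_3 = (3 − 3) − 0 = 0, and there is no ∂_3, so H_2 = 0.

H_0 ≅ Z,  H_1 ≅ Z,  H_2 = 0.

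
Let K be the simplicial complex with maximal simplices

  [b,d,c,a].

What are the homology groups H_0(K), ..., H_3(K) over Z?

H_0 = Z,  H_1 = 0,  H_2 = 0,  H_3 = 0.

We work with the vertex ordering a < b < c < d. The simplices of K, each written with vertices in increasing order, are:

  0-simplices (4): a, b, c, d
  1-simplices (6): ab, ac, ad, bc, bd, cd
  2-simplices (4): abc, abd, acd, bcd
  3-simplices (1): abcd

giving chain groups C_0 ≅ Z^4, C_1 ≅ Z^6, C_2 ≅ Z^4, C_3 ≅ Z^1.

The boundary map ∂_1: C_1 → C_0 sends each edge [p,q] (with p < q) to q − p.
This gives a 4×6 integer matrix of rank 3; reducing to Smith normal form yields diagonal entries (1,1,1).

Boundary ∂_2: C_2 → C_1 maps a triangle to the signed sum of its edges. For instance
  ∂abd = bd − ad + ab,
  ∂abc = bc − ac + ab.
The resulting 6×4 matrix has rank 3, and its Smith normal form has invariant factors (1,1,1).

The boundary map ∂_3: C_3 → C_2 sends each 3-simplex σ to the alternating sum Σ_i (−1)^i (σ with its i-th vertex removed). For instance
  ∂abcd = bcd − acd + abd − abc.
The 4×1 boundary matrix has rank 1 and Smith normal form diag(1).

Computing H_k = (kernel of ∂_k) / (image of ∂_{k+1}):

  H_0: rank C_0 − rank ∂_1 = 4 − 3 = 1, and the invariant factors of ∂_1 are all 1, so H_0 = Z.
  H_1: rank ker ∂_1 − rank ∂_2 = (6 − 3) − 3 = 0, and the invariant factors of ∂_2 are all 1, so H_1 = 0.
  H_2: rank ker ∂_2 − rank ∂_3 = (4 − 3) − 1 = 0, and the invariant factors of ∂_3 are all 1, so H_2 = 0.
  H_3: rank ker ∂_3 − rank ∂_4 = (1 − 1) − 0 = 0, and there is no ∂_4, so H_3 = 0.

As a check, the Euler characteristic is 4 − 6 + 4 − 1 = 1, which agrees with 1 − 0 + 0 − 0 = 1.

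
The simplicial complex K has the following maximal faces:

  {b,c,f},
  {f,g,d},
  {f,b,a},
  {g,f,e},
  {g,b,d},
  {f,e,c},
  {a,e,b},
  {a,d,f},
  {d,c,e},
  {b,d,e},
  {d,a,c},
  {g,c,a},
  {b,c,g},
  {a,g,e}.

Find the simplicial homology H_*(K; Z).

Order the vertices as a < b < c < d < e < f < g. Listing each simplex with vertices in this order, K has dimension 2 with simplices:

  0-simplices (7): a, b, c, d, e, f, g
  1-simplices (21): ab, ac, ad, ae, af, ag, bc, bd, be, bf, bg, cd, ce, cf, cg, de, df, dg, ef, eg, fg
  2-simplices (14): abe, abf, acd, acg, adf, aeg, bcf, bcg, bde, bdg, cde, cef, dfg, efg

giving chain groups C_0 ≅ Z^7, C_1 ≅ Z^21, C_2 ≅ Z^14.

Boundary ∂_1: C_1 → C_0 is given by ∂[p,q] = [q] − [p]. For instance
  ∂bf = f − b.
The resulting 7×21 matrix has rank 6, and its Smith normal form has invariant factors (1,1,1,1,1,1).

The boundary map ∂_2: C_2 → C_1 acts by ∂[p,q,r] = [q,r] − [p,r] + [p,q]. For instance
  ∂efg = fg − eg + ef,
  ∂abf = bf − af + ab.
The resulting 21×14 matrix has rank 13, and its Smith normal form has invariant factors (1,1,1,1,1,1,1,1,1,1,1,1,1).

Computing H_k = (kernel of ∂_k) / (image of ∂_{k+1}):

  H_0: rank C_0 − rank ∂_1 = 7 − 6 = 1, and the invariant factors of ∂_1 are all 1, so H_0 = Z.
  H_1: rank ker ∂_1 − rank ∂_2 = (21 − 6) − 13 = 2, and the invariant factors of ∂_2 are all 1, so H_1 = Z^2.
  H_2: rank ker ∂_2 − rank ∂_3 = (14 − 13) − 0 = 1, and there is no ∂_3, so H_2 = Z.

H_0 = Z,  H_1 = Z^2,  H_2 = Z.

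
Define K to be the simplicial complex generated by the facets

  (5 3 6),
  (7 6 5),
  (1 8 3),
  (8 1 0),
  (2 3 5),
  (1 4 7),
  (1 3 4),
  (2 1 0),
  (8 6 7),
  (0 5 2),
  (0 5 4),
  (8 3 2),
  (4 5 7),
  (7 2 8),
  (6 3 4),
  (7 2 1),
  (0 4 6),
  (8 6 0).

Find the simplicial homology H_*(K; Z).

H_0 = Z,  H_1 = Z ⊕ Z/2,  H_2 = 0.

Take the total order 0 < 1 < 2 < 3 < 4 < 5 < 6 < 7 < 8 on the vertex set. Then K (dimension 2) consists of the simplices:

  0-simplices (9): [0], [1], [2], [3], [4], [5], [6], [7], [8]
  1-simplices (27): (27 of them)
  2-simplices (18): [0,1,2], [0,1,8], [0,2,5], [0,4,5], [0,4,6], [0,6,8], [1,2,7], [1,3,4], [1,3,8], [1,4,7], [2,3,5], [2,3,8], [2,7,8], [3,4,6], [3,5,6], [4,5,7], [5,6,7], [6,7,8]

giving chain groups C_0 ≅ Z^9, C_1 ≅ Z^27, C_2 ≅ Z^18.

Boundary ∂_1: C_1 → C_0 is given by ∂[p,q] = [q] − [p].
As a 9×27 matrix over Z this has rank 8, with invariant factors (1,1,1,1,1,1,1,1).

Boundary ∂_2: C_2 → C_1 sends each 2-simplex [p,q,r] to [q,r] − [p,r] + [p,q]. For instance
  ∂[2,3,8] = [3,8] − [2,8] + [2,3],
  ∂[1,4,7] = [4,7] − [1,7] + [1,4].
As a 27×18 matrix over Z this has rank 18, with invariant factors (1,1,1,1,1,1,1,1,1,1,1,1,1,1,1,1,1,2).

Computing H_k = (kernel of ∂_k) / (image of ∂_{k+1}):

  H_0: rank C_0 − rank ∂_1 = 9 − 8 = 1, and the invariant factors of ∂_1 are all 1, so H_0 ≅ Z.
  H_1: rank ker ∂_1 − rank ∂_2 = (27 − 8) − 18 = 1, and ∂_2 has invariant factor 2 > 1, so H_1 ≅ Z ⊕ Z/2.
  H_2: rank ker ∂_2 − rank ∂_3 = (18 − 18) − 0 = 0, and there is no ∂_3, so H_2 ≅ 0.

(K is a triangulation of the Klein bottle.)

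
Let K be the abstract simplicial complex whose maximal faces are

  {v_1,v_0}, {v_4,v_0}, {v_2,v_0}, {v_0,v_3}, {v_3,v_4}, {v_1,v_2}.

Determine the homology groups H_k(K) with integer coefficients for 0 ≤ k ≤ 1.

K has 5 vertices, 6 edges.
rank ∂_0 = 0, rank ∂_1 = 4 ⇒ b_0 = 5 − 0 − 4 = 1; all invariant factors of ∂_1 are 1 so no torsion. So H_0 = Z.
rank ∂_1 = 4, rank ∂_2 = 0 ⇒ b_1 = 6 − 4 − 0 = 2. So H_1 = Z^2.

H_0 = Z,  H_1 = Z^2.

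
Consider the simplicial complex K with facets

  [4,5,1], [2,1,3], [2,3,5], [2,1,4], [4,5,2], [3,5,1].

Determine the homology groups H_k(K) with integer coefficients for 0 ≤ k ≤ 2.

We work with the vertex ordering 1 < 2 < 3 < 4 < 5. The simplices of K, each written with vertices in increasing order, are:

  0-simplices (5): [1], [2], [3], [4], [5]
  1-simplices (9): [1,2], [1,3], [1,4], [1,5], [2,3], [2,4], [2,5], [3,5], [4,5]
  2-simplices (6): [1,2,3], [1,2,4], [1,3,5], [1,4,5], [2,3,5], [2,4,5]

so the chain groups are C_0 ≅ Z^5, C_1 ≅ Z^9, C_2 ≅ Z^6.

The boundary map ∂_1: C_1 → C_0 sends each edge [p,q] (with p < q) to q − p.
The 5×9 boundary matrix has rank 4 and Smith normal form diag(1,1,1,1).

The boundary map ∂_2: C_2 → C_1 maps a triangle to the signed sum of its edges. For instance
  ∂[2,4,5] = [4,5] − [2,5] + [2,4],
  ∂[1,3,5] = [3,5] − [1,5] + [1,3].
As a 9×6 matrix over Z this has rank 5, with invariant factors (1,1,1,1,1).

Computing H_k = (kernel of ∂_k) / (image of ∂_{k+1}):

  H_0: rank C_0 − rank ∂_1 = 5 − 4 = 1, and the invariant factors of ∂_1 are all 1, so H_0 = Z.
  H_1: rank ker ∂_1 − rank ∂_2 = (9 − 4) − 5 = 0, and the invariant factors of ∂_2 are all 1, so H_1 = 0.
  H_2: rank ker ∂_2 − rank ∂_3 = (6 − 5) − 0 = 1, and there is no ∂_3, so H_2 = Z.

(K is a triangulation of the 2-sphere S^2.)

H_0 ≅ Z,  H_1 = 0,  H_2 ≅ Z.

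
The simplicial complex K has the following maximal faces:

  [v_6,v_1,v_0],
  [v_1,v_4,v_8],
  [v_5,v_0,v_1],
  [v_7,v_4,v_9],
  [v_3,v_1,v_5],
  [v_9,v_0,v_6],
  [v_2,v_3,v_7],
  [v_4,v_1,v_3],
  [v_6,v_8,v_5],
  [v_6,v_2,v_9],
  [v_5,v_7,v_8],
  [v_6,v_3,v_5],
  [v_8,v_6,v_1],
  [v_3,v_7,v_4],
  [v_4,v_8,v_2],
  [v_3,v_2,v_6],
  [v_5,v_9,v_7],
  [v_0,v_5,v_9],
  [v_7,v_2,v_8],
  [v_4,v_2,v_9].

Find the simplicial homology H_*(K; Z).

We work with the vertex ordering v_0 < v_1 < v_2 < v_3 < v_4 < v_5 < v_6 < v_7 < v_8 < v_9. The simplices of K, each written with vertices in increasing order, are:

  0-simplices (10): [v_0], [v_1], [v_2], [v_3], [v_4], [v_5], [v_6], [v_7], [v_8], [v_9]
  1-simplices (30): (30 of them)
  2-simplices (20): (20 of them)

Hence C_0 ≅ Z^10, C_1 ≅ Z^30, C_2 ≅ Z^20.

∂_1: C_1 → C_0 maps an edge to its endpoints' difference, ∂[p,q] = q − p. For instance
  ∂[v_0,v_5] = [v_5] − [v_0].
The resulting 10×30 matrix has rank 9, and its Smith normal form has invariant factors (1,1,1,1,1,1,1,1,1).

∂_2: C_2 → C_1 sends each 2-simplex [p,q,r] to [q,r] − [p,r] + [p,q]. For instance
  ∂[v_2,v_4,v_9] = [v_4,v_9] − [v_2,v_9] + [v_2,v_4],
  ∂[v_5,v_7,v_9] = [v_7,v_9] − [v_5,v_9] + [v_5,v_7].
The 30×20 boundary matrix has rank 20 and Smith normal form diag(1,1,1,1,1,1,1,1,1,1,1,1,1,1,1,1,1,1,1,2).

Computing H_k = (kernel of ∂_k) / (image of ∂_{k+1}):

  H_0: rank C_0 − rank ∂_1 = 10 − 9 = 1, and the invariant factors of ∂_1 are all 1, so H_0 = Z.
  H_1: rank ker ∂_1 − rank ∂_2 = (30 − 9) − 20 = 1, and ∂_2 has invariant factor 2 > 1, so H_1 = Z ⊕ Z_2.
  H_2: rank ker ∂_2 − rank ∂_3 = (20 − 20) − 0 = 0, and there is no ∂_3, so H_2 = 0.

As a check, the Euler characteristic is 10 − 30 + 20 = 0, which agrees with 1 − 1 + 0 = 0.

H_0 ≅ Z,  H_1 ≅ Z ⊕ Z_2,  H_2 = 0.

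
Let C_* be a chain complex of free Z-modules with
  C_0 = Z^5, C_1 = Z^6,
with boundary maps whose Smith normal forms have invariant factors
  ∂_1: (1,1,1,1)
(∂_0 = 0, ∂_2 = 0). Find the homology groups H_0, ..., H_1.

H_0: b_0 = 5 − 0 − 4 = 1; torsion from ∂_1 factors > 1: none. So H_0 ≅ Z.
H_1: b_1 = 6 − 4 − 0 = 2; torsion from ∂_2 factors > 1: none. So H_1 ≅ Z^2.

H_0 ≅ Z,  H_1 ≅ Z^2.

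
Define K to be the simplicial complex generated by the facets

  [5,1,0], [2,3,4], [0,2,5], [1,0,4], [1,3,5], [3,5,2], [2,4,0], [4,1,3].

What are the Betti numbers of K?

b_0 = 1, b_1 = 0, b_2 = 1.

Order the vertices as 0 < 1 < 2 < 3 < 4 < 5. Listing each simplex with vertices in this order, K has dimension 2 with simplices:

  0-simplices (6): [0], [1], [2], [3], [4], [5]
  1-simplices (12): [0,1], [0,2], [0,4], [0,5], [1,3], [1,4], [1,5], [2,3], [2,4], [2,5], [3,4], [3,5]
  2-simplices (8): [0,1,4], [0,1,5], [0,2,4], [0,2,5], [1,3,4], [1,3,5], [2,3,4], [2,3,5]

so the chain groups are C_0 ≅ Z^6, C_1 ≅ Z^12, C_2 ≅ Z^8.

Boundary ∂_1: C_1 → C_0 is given by ∂[p,q] = [q] − [p].
This gives a 6×12 integer matrix of rank 5; reducing to Smith normal form yields diagonal entries (1,1,1,1,1).

Boundary ∂_2: C_2 → C_1 acts by ∂[p,q,r] = [q,r] − [p,r] + [p,q]. For instance
  ∂[1,3,4] = [3,4] − [1,4] + [1,3],
  ∂[0,1,4] = [1,4] − [0,4] + [0,1].
The resulting 12×8 matrix has rank 7, and its Smith normal form has invariant factors (1,1,1,1,1,1,1).

From H_k ≅ ker(∂_k) / im(∂_{k+1}) we obtain:

  H_0: rank C_0 − rank ∂_1 = 6 − 5 = 1, and the invariant factors of ∂_1 are all 1, so H_0 ≅ Z.
  H_1: rank ker ∂_1 − rank ∂_2 = (12 − 5) − 7 = 0, and the invariant factors of ∂_2 are all 1, so H_1 ≅ 0.
  H_2: rank ker ∂_2 − rank ∂_3 = (8 − 7) − 0 = 1, and there is no ∂_3, so H_2 ≅ Z.

Hence the Betti numbers are b_0 = 1, b_1 = 0, b_2 = 1.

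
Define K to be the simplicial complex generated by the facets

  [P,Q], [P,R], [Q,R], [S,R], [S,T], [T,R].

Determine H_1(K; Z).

H_1 = Z^2.

Fix the vertex order P < Q < R < S < T and write every simplex with vertices in increasing order. Then dim K = 1 and the simplices of K are:

  0-simplices (5): P, Q, R, S, T
  1-simplices (6): PQ, PR, QR, RS, RT, ST

giving chain groups C_0 ≅ Z^5, C_1 ≅ Z^6.

∂_1: C_1 → C_0 maps an edge to its endpoints' difference, ∂[p,q] = q − p. For instance
  ∂RS = S − R.
The 5×6 boundary matrix has rank 4 and Smith normal form diag(1,1,1,1).

Reading off H_k = ker ∂_k / im ∂_{k+1}:

  H_1: rank ker ∂_1 − rank ∂_2 = (6 − 4) − 0 = 2, and there is no ∂_2, so H_1 = Z^2.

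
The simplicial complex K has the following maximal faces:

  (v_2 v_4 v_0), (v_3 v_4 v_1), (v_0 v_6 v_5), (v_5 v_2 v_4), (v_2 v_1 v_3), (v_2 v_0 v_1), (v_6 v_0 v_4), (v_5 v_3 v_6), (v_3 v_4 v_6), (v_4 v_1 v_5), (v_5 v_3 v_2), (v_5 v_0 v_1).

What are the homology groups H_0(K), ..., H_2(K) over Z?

H_0 ≅ Z,  H_1 ≅ Z/2,  H_2 = 0.

Fix the vertex order v_0 < v_1 < v_2 < v_3 < v_4 < v_5 < v_6 and write every simplex with vertices in increasing order. Then dim K = 2 and the simplices of K are:

  0-simplices (7): [v_0], [v_1], [v_2], [v_3], [v_4], [v_5], [v_6]
  1-simplices (18): (18 of them)
  2-simplices (12): (12 of them)

Hence C_0 ≅ Z^7, C_1 ≅ Z^18, C_2 ≅ Z^12.

∂_1: C_1 → C_0 sends each edge [p,q] (with p < q) to q − p.
This gives a 7×18 integer matrix of rank 6; reducing to Smith normal form yields diagonal entries (1,1,1,1,1,1).

The boundary map ∂_2: C_2 → C_1 acts by ∂[p,q,r] = [q,r] − [p,r] + [p,q]. For instance
  ∂[v_1,v_2,v_3] = [v_2,v_3] − [v_1,v_3] + [v_1,v_2],
  ∂[v_3,v_5,v_6] = [v_5,v_6] − [v_3,v_6] + [v_3,v_5].
This gives a 18×12 integer matrix of rank 12; reducing to Smith normal form yields diagonal entries (1,1,1,1,1,1,1,1,1,1,1,2).

Now H_k = ker ∂_k / im ∂_{k+1}, so:

  H_0: rank C_0 − rank ∂_1 = 7 − 6 = 1, and the invariant factors of ∂_1 are all 1, so H_0 = Z.
  H_1: rank ker ∂_1 − rank ∂_2 = (18 − 6) − 12 = 0, and ∂_2 has invariant factor 2 > 1, so H_1 = Z/2.
  H_2: rank ker ∂_2 − rank ∂_3 = (12 − 12) − 0 = 0, and there is no ∂_3, so H_2 = 0.

(K is a triangulation of the real projective plane RP^2.)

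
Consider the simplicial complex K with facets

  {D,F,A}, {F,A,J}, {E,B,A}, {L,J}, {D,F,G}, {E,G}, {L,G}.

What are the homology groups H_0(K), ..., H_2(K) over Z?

Fix the vertex order A < B < D < E < F < G < J < L and write every simplex with vertices in increasing order. Then dim K = 2 and the simplices of K are:

  0-simplices (8): A, B, D, E, F, G, J, L
  1-simplices (13): AB, AD, AE, AF, AJ, BE, DF, DG, EG, FG, FJ, GL, JL
  2-simplices (4): ABE, ADF, AFJ, DFG

giving chain groups C_0 ≅ Z^8, C_1 ≅ Z^13, C_2 ≅ Z^4.

The boundary map ∂_1: C_1 → C_0 is given by ∂[p,q] = [q] − [p].
This gives a 8×13 integer matrix of rank 7; reducing to Smith normal form yields diagonal entries (1,1,1,1,1,1,1).

The boundary map ∂_2: C_2 → C_1 acts by ∂[p,q,r] = [q,r] − [p,r] + [p,q]. For instance
  ∂ADF = DF − AF + AD,
  ∂AFJ = FJ − AJ + AF.
As a 13×4 matrix over Z this has rank 4, with invariant factors (1,1,1,1).

From H_k ≅ ker(∂_k) / im(∂_{k+1}) we obtain:

  H_0: rank C_0 − rank ∂_1 = 8 − 7 = 1, and the invariant factors of ∂_1 are all 1, so H_0 = Z.
  H_1: rank ker ∂_1 − rank ∂_2 = (13 − 7) − 4 = 2, and the invariant factors of ∂_2 are all 1, so H_1 = Z^2.
  H_2: rank ker ∂_2 − rank ∂_3 = (4 − 4) − 0 = 0, and there is no ∂_3, so H_2 = 0.

As a check, the Euler characteristic is 8 − 13 + 4 = -1, which agrees with 1 − 2 + 0 = -1.

H_0 ≅ Z,  H_1 ≅ Z^2,  H_2 = 0.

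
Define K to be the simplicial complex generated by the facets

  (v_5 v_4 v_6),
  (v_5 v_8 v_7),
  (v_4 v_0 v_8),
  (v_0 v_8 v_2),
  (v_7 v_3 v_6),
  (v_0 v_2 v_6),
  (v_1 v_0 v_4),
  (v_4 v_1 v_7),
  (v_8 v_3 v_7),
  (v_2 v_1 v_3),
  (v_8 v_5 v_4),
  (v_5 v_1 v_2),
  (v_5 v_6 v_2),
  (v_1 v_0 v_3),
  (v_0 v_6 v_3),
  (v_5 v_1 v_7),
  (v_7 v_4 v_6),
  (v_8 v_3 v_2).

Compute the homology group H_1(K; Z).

K has 9 vertices, 27 edges, 18 triangles.
rank ∂_1 = 8, rank ∂_2 = 18 ⇒ b_1 = 27 − 8 − 18 = 1; ∂_2 has invariant factor(s) [2] giving torsion. So H_1 = Z ⊕ Z/2Z.

H_1 = Z ⊕ Z/2Z.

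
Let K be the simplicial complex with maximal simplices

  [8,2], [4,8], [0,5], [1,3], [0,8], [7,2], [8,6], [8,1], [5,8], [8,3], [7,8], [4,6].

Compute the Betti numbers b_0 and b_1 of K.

Order the vertices as 0 < 1 < 2 < 3 < 4 < 5 < 6 < 7 < 8. Listing each simplex with vertices in this order, K has dimension 1 with simplices:

  0-simplices (9): [0], [1], [2], [3], [4], [5], [6], [7], [8]
  1-simplices (12): [0,5], [0,8], [1,3], [1,8], [2,7], [2,8], [3,8], [4,6], [4,8], [5,8], [6,8], [7,8]

so the chain groups are C_0 ≅ Z^9, C_1 ≅ Z^12.

∂_1: C_1 → C_0 sends each edge [p,q] (with p < q) to q − p. For instance
  ∂[0,8] = [8] − [0].
The 9×12 boundary matrix has rank 8 and Smith normal form diag(1,1,1,1,1,1,1,1).

Computing H_k = (kernel of ∂_k) / (image of ∂_{k+1}):

  H_0: rank C_0 − rank ∂_1 = 9 − 8 = 1, and the invariant factors of ∂_1 are all 1, so H_0 ≅ Z.
  H_1: rank ker ∂_1 − rank ∂_2 = (12 − 8) − 0 = 4, and there is no ∂_2, so H_1 ≅ Z^4.

As a check, the Euler characteristic is 9 − 12 = -3, which agrees with 1 − 4 = -3.

Hence the Betti numbers are b_0 = 1, b_1 = 4.

b_0 = 1, b_1 = 4.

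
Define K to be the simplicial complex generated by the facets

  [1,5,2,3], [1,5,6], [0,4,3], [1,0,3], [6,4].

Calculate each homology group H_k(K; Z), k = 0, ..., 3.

H_0 ≅ Z,  H_1 ≅ Z,  H_2 = 0,  H_3 = 0.

We work with the vertex ordering 0 < 1 < 2 < 3 < 4 < 5 < 6. The simplices of K, each written with vertices in increasing order, are:

  0-simplices (7): [0], [1], [2], [3], [4], [5], [6]
  1-simplices (13): [0,1], [0,3], [0,4], [1,2], [1,3], [1,5], [1,6], [2,3], [2,5], [3,4], [3,5], [4,6], [5,6]
  2-simplices (7): [0,1,3], [0,3,4], [1,2,3], [1,2,5], [1,3,5], [1,5,6], [2,3,5]
  3-simplices (1): [1,2,3,5]

giving chain groups C_0 ≅ Z^7, C_1 ≅ Z^13, C_2 ≅ Z^7, C_3 ≅ Z^1.

∂_1: C_1 → C_0 is given by ∂[p,q] = [q] − [p].
The resulting 7×13 matrix has rank 6, and its Smith normal form has invariant factors (1,1,1,1,1,1).

Boundary ∂_2: C_2 → C_1 acts by ∂[p,q,r] = [q,r] − [p,r] + [p,q]. For instance
  ∂[1,2,3] = [2,3] − [1,3] + [1,2],
  ∂[0,1,3] = [1,3] − [0,3] + [0,1].
As a 13×7 matrix over Z this has rank 6, with invariant factors (1,1,1,1,1,1).

∂_3: C_3 → C_2 sends each 3-simplex σ to the alternating sum Σ_i (−1)^i (σ with its i-th vertex removed). For instance
  ∂[1,2,3,5] = [2,3,5] − [1,3,5] + [1,2,5] − [1,2,3].
The 7×1 boundary matrix has rank 1 and Smith normal form diag(1).

Now H_k = ker ∂_k / im ∂_{k+1}, so:

  H_0: rank C_0 − rank ∂_1 = 7 − 6 = 1, and the invariant factors of ∂_1 are all 1, so H_0 = Z.
  H_1: rank ker ∂_1 − rank ∂_2 = (13 − 6) − 6 = 1, and the invariant factors of ∂_2 are all 1, so H_1 = Z.
  H_2: rank ker ∂_2 − rank ∂_3 = (7 − 6) − 1 = 0, and the invariant factors of ∂_3 are all 1, so H_2 = 0.
  H_3: rank ker ∂_3 − rank ∂_4 = (1 − 1) − 0 = 0, and there is no ∂_4, so H_3 = 0.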